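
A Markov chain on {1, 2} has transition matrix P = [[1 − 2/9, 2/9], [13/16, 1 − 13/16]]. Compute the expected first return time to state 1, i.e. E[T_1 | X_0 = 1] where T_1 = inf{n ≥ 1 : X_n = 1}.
E[T_1 | X_0 = 1] = 1/π_1 = 149/117

For an irreducible recurrent Markov chain with stationary distribution π, E[T_i | X_0 = i] = 1/π_i (Kac's formula). Here π_1 = (13/16)/(2/9 + 13/16) = (13/16)/(149/144) = 117/149, so E[T_1 | X_0 = 1] = 1/π_1 = (2/9 + 13/16)/(13/16) = (149/144)/(13/16) = 149/117.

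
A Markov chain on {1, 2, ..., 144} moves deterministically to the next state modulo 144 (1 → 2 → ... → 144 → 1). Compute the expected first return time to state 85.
E[T_85 | X_0 = 85] = 144

The chain cycles deterministically, so starting at state 85 it returns in exactly 144 steps. Equivalently, the stationary distribution is uniform π_j = 1/144 for every state j, so by Kac's formula E[T_85] = 1/π_85 = 144.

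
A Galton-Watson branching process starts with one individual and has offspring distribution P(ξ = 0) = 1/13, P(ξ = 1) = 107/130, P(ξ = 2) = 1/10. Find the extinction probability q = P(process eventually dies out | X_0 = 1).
q = 10/13

The pgf is f(s) = 1/13 + 107/130·s + 1/10·s². The extinction probability q is the smallest fixed point of f in [0, 1]. Setting s = f(s):
  1/10·s² + (107/130 − 1)·s + 1/13 = 0
  1/10·s² − (1/13 + 1/10)·s + 1/13 = 0
which factors as (s − 1)·(1/10·s − 1/13) = 0, giving roots s = 1 and s = (1/13)/(1/10) = 10/13.
Mean offspring μ = 107/130 + 2·1/10 = 133/130 > 1 (supercritical), so q < 1. The extinction probability is the smaller root: q = (1/13)/(1/10) = 10/13.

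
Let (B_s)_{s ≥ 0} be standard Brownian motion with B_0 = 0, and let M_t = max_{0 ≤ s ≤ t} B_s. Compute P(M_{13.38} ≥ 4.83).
P(M_{13.38} ≥ 4.83) = 2·P(B_{13.38} ≥ 4.83) = 2(1 − Φ(4.83/√13.38)) ≈ 0.1867

By the reflection principle for Brownian motion, P(M_t ≥ a) = 2 · P(B_t ≥ a) for a ≥ 0. Since B_t ~ N(0, t), P(B_t ≥ 4.83) = 1 − Φ(4.83/√t) = 1 − Φ(4.83/√13.38) = 1 − Φ(1.3204). So
  P(M_{13.38} ≥ 4.83) = 2(1 − Φ(1.3204)) ≈ 0.1867.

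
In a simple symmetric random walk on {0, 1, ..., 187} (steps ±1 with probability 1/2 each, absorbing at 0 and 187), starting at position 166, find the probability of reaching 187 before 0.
P(hit 187 before 0) = 166/187

Let u_k = P(hit 187 before 0 | start at k). Then u_0 = 0, u_187 = 1, and u_k = u_{k-1}/2 + u_{k+1}/2 for 1 ≤ k ≤ 186. This harmonic recurrence is solved by u_k = k/187, giving u_166 = 166/187.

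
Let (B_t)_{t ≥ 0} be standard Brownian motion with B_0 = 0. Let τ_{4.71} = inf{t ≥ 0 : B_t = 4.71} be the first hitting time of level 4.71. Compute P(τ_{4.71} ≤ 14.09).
P(τ_{4.71} ≤ 14.09) = 2(1 − Φ(4.71/√14.09)) = 2(1 − Φ(1.2548)) ≈ 0.2096

By the reflection principle for standard BM, P(τ_b ≤ t) = 2 · P(B_t ≥ b). Since B_t ~ N(0, t), P(B_t ≥ 4.71) = 1 − Φ(4.71/√t) = 1 − Φ(4.71/√14.09) = 1 − Φ(1.2548) ≈ 0.10478. Doubling: P(τ_{4.71} ≤ 14.09) ≈ 2 · 0.10478 = 0.20956 ≈ 0.2096.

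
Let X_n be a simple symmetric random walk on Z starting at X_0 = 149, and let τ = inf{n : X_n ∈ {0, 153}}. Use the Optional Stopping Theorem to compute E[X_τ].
E[X_τ] = 149

X_n is a martingale and τ is a bounded-mean stopping time (indeed τ is finite a.s. with bounded expectation since the walk is in a bounded region). By the OST, E[X_τ] = E[X_0] = 149. Equivalently: E[X_τ] = 153 · P(hit 153 first) + 0 · P(hit 0 first) = 153 · (149/153) = 149.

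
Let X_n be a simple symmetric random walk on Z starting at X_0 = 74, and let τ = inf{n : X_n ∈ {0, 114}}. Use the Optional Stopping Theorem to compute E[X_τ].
E[X_τ] = 74

X_n is a martingale and τ is a bounded-mean stopping time (indeed τ is finite a.s. with bounded expectation since the walk is in a bounded region). By the OST, E[X_τ] = E[X_0] = 74. Equivalently: E[X_τ] = 114 · P(hit 114 first) + 0 · P(hit 0 first) = 114 · (74/114) = 74.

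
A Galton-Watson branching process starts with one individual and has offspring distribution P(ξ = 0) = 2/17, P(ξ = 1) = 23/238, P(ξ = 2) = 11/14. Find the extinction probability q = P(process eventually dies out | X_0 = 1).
q = 28/187

The pgf is f(s) = 2/17 + 23/238·s + 11/14·s². The extinction probability q is the smallest fixed point of f in [0, 1]. Setting s = f(s):
  11/14·s² + (23/238 − 1)·s + 2/17 = 0
  11/14·s² − (2/17 + 11/14)·s + 2/17 = 0
which factors as (s − 1)·(11/14·s − 2/17) = 0, giving roots s = 1 and s = (2/17)/(11/14) = 28/187.
Mean offspring μ = 23/238 + 2·11/14 = 397/238 > 1 (supercritical), so q < 1. The extinction probability is the smaller root: q = (2/17)/(11/14) = 28/187.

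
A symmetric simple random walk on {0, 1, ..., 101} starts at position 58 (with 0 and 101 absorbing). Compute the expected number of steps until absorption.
E[τ | X_0 = 58] = 2494

Let v_k = E[τ | X_0 = k]. Boundary: v_0 = v_101 = 0. Recurrence: v_k = 1 + (v_{k-1} + v_{k+1})/2 for 1 ≤ k ≤ 100. The particular solution to v_k − (v_{k-1} + v_{k+1})/2 = 1 is v_k = −k^2. Adding homogeneous solution A + B k and matching boundaries gives v_k = k (101 − k). Substituting k = 58: v_58 = 58 · 43 = 2494.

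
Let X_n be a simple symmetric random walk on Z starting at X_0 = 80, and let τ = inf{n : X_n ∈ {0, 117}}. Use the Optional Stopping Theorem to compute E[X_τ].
E[X_τ] = 80

X_n is a martingale and τ is a bounded-mean stopping time (indeed τ is finite a.s. with bounded expectation since the walk is in a bounded region). By the OST, E[X_τ] = E[X_0] = 80. Equivalently: E[X_τ] = 117 · P(hit 117 first) + 0 · P(hit 0 first) = 117 · (80/117) = 80.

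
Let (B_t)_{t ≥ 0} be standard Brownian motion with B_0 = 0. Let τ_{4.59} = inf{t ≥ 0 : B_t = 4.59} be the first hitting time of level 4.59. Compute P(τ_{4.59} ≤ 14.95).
P(τ_{4.59} ≤ 14.95) = 2(1 − Φ(4.59/√14.95)) = 2(1 − Φ(1.1871)) ≈ 0.2352

By the reflection principle for standard BM, P(τ_b ≤ t) = 2 · P(B_t ≥ b). Since B_t ~ N(0, t), P(B_t ≥ 4.59) = 1 − Φ(4.59/√t) = 1 − Φ(4.59/√14.95) = 1 − Φ(1.1871) ≈ 0.11759. Doubling: P(τ_{4.59} ≤ 14.95) ≈ 2 · 0.11759 = 0.23518 ≈ 0.2352.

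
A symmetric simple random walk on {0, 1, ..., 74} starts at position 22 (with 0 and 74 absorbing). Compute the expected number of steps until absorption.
E[τ | X_0 = 22] = 1144

Let v_k = E[τ | X_0 = k]. Boundary: v_0 = v_74 = 0. Recurrence: v_k = 1 + (v_{k-1} + v_{k+1})/2 for 1 ≤ k ≤ 73. The particular solution to v_k − (v_{k-1} + v_{k+1})/2 = 1 is v_k = −k^2. Adding homogeneous solution A + B k and matching boundaries gives v_k = k (74 − k). Substituting k = 22: v_22 = 22 · 52 = 1144.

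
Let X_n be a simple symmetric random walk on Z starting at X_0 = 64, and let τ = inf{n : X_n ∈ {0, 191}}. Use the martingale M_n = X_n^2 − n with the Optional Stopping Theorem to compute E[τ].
E[τ] = 8128

M_n = X_n^2 − n is a martingale (since E[X_{n+1}^2 | F_n] = X_n^2 + 1). By OST (τ has finite mean in a bounded region), E[M_τ] = E[M_0] = X_0^2 − 0 = 64^2 = 4096. Also E[M_τ] = E[X_τ^2] − E[τ]. The walk exits at 0 or 191, with P(hit 191 first) = 64/191, so E[X_τ^2] = 191^2 · 64/191 + 0 = 12224. Thus E[τ] = E[X_τ^2] − E[M_τ] = 12224 − 4096 = 8128 = 64(191 − 64) = 8128.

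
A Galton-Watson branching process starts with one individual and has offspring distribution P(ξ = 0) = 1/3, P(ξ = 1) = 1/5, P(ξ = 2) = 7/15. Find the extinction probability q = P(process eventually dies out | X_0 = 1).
q = 5/7

The pgf is f(s) = 1/3 + 1/5·s + 7/15·s². The extinction probability q is the smallest fixed point of f in [0, 1]. Setting s = f(s):
  7/15·s² + (1/5 − 1)·s + 1/3 = 0
  7/15·s² − (1/3 + 7/15)·s + 1/3 = 0
which factors as (s − 1)·(7/15·s − 1/3) = 0, giving roots s = 1 and s = (1/3)/(7/15) = 5/7.
Mean offspring μ = 1/5 + 2·7/15 = 17/15 > 1 (supercritical), so q < 1. The extinction probability is the smaller root: q = (1/3)/(7/15) = 5/7.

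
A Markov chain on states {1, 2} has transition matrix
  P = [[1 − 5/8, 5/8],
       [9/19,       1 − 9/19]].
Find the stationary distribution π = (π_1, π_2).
π_1 = 72/167, π_2 = 95/167

Solve πP = π with π_1 + π_2 = 1. From πP = π: π_1 · (1 − 5/8) + π_2 · 9/19 = π_1 ⇒ π_2 · 9/19 = π_1 · 5/8 ⇒ π_2/π_1 = (5/8)/(9/19) = 95/72. Together with π_1 + π_2 = 1:
  π_1 = (9/19)/(5/8 + 9/19) = (9/19)/(167/152) = 72/167,
  π_2 = (5/8)/(5/8 + 9/19) = (5/8)/(167/152) = 95/167.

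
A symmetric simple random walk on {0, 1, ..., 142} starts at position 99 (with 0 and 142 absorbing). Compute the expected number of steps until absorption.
E[τ | X_0 = 99] = 4257

Let v_k = E[τ | X_0 = k]. Boundary: v_0 = v_142 = 0. Recurrence: v_k = 1 + (v_{k-1} + v_{k+1})/2 for 1 ≤ k ≤ 141. The particular solution to v_k − (v_{k-1} + v_{k+1})/2 = 1 is v_k = −k^2. Adding homogeneous solution A + B k and matching boundaries gives v_k = k (142 − k). Substituting k = 99: v_99 = 99 · 43 = 4257.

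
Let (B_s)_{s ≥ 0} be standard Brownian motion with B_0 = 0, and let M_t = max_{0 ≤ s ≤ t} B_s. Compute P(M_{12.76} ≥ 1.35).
P(M_{12.76} ≥ 1.35) = 2·P(B_{12.76} ≥ 1.35) = 2(1 − Φ(1.35/√12.76)) ≈ 0.7055

By the reflection principle for Brownian motion, P(M_t ≥ a) = 2 · P(B_t ≥ a) for a ≥ 0. Since B_t ~ N(0, t), P(B_t ≥ 1.35) = 1 − Φ(1.35/√t) = 1 − Φ(1.35/√12.76) = 1 − Φ(0.3779). So
  P(M_{12.76} ≥ 1.35) = 2(1 − Φ(0.3779)) ≈ 0.7055.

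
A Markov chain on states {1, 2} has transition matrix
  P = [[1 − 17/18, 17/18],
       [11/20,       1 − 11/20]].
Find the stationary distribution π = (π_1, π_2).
π_1 = 99/269, π_2 = 170/269

Solve πP = π with π_1 + π_2 = 1. From πP = π: π_1 · (1 − 17/18) + π_2 · 11/20 = π_1 ⇒ π_2 · 11/20 = π_1 · 17/18 ⇒ π_2/π_1 = (17/18)/(11/20) = 170/99. Together with π_1 + π_2 = 1:
  π_1 = (11/20)/(17/18 + 11/20) = (11/20)/(269/180) = 99/269,
  π_2 = (17/18)/(17/18 + 11/20) = (17/18)/(269/180) = 170/269.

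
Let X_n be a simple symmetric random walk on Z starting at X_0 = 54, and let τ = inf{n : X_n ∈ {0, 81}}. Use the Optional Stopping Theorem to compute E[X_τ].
E[X_τ] = 54

X_n is a martingale and τ is a bounded-mean stopping time (indeed τ is finite a.s. with bounded expectation since the walk is in a bounded region). By the OST, E[X_τ] = E[X_0] = 54. Equivalently: E[X_τ] = 81 · P(hit 81 first) + 0 · P(hit 0 first) = 81 · (54/81) = 54.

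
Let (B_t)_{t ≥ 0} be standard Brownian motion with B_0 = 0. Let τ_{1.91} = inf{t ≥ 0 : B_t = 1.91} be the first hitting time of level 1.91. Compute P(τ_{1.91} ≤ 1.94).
P(τ_{1.91} ≤ 1.94) = 2(1 − Φ(1.91/√1.94)) = 2(1 − Φ(1.3713)) ≈ 0.1703

By the reflection principle for standard BM, P(τ_b ≤ t) = 2 · P(B_t ≥ b). Since B_t ~ N(0, t), P(B_t ≥ 1.91) = 1 − Φ(1.91/√t) = 1 − Φ(1.91/√1.94) = 1 − Φ(1.3713) ≈ 0.08514. Doubling: P(τ_{1.91} ≤ 1.94) ≈ 2 · 0.08514 = 0.17028 ≈ 0.1703.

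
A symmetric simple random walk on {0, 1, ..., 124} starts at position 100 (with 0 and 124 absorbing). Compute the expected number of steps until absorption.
E[τ | X_0 = 100] = 2400

Let v_k = E[τ | X_0 = k]. Boundary: v_0 = v_124 = 0. Recurrence: v_k = 1 + (v_{k-1} + v_{k+1})/2 for 1 ≤ k ≤ 123. The particular solution to v_k − (v_{k-1} + v_{k+1})/2 = 1 is v_k = −k^2. Adding homogeneous solution A + B k and matching boundaries gives v_k = k (124 − k). Substituting k = 100: v_100 = 100 · 24 = 2400.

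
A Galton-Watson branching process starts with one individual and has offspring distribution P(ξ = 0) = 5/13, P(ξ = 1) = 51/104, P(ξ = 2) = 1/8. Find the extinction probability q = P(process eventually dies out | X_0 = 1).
q = 1

Mean offspring μ = 0·5/13 + 1·51/104 + 2·1/8 = 77/104 ≤ 1. For μ ≤ 1 with offspring not concentrated at 1, the Galton-Watson process goes extinct almost surely, so q = 1.
(Algebraic check: The pgf is f(s) = 5/13 + 51/104·s + 1/8·s². The extinction probability q is the smallest fixed point of f in [0, 1]. Setting s = f(s):
  1/8·s² + (51/104 − 1)·s + 5/13 = 0
  1/8·s² − (5/13 + 1/8)·s + 5/13 = 0
which factors as (s − 1)·(1/8·s − 5/13) = 0, giving roots s = 1 and s = (5/13)/(1/8) = 40/13. Since 40/13 ≥ 1, the smallest root in [0, 1] is s = 1.)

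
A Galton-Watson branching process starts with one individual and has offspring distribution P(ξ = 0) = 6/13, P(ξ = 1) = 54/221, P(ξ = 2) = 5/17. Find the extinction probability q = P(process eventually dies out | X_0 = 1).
q = 1

Mean offspring μ = 0·6/13 + 1·54/221 + 2·5/17 = 184/221 ≤ 1. For μ ≤ 1 with offspring not concentrated at 1, the Galton-Watson process goes extinct almost surely, so q = 1.
(Algebraic check: The pgf is f(s) = 6/13 + 54/221·s + 5/17·s². The extinction probability q is the smallest fixed point of f in [0, 1]. Setting s = f(s):
  5/17·s² + (54/221 − 1)·s + 6/13 = 0
  5/17·s² − (6/13 + 5/17)·s + 6/13 = 0
which factors as (s − 1)·(5/17·s − 6/13) = 0, giving roots s = 1 and s = (6/13)/(5/17) = 102/65. Since 102/65 ≥ 1, the smallest root in [0, 1] is s = 1.)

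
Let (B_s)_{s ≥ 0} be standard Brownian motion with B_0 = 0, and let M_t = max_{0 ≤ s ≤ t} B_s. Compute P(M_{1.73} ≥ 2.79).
P(M_{1.73} ≥ 2.79) = 2·P(B_{1.73} ≥ 2.79) = 2(1 − Φ(2.79/√1.73)) ≈ 0.0339

By the reflection principle for Brownian motion, P(M_t ≥ a) = 2 · P(B_t ≥ a) for a ≥ 0. Since B_t ~ N(0, t), P(B_t ≥ 2.79) = 1 − Φ(2.79/√t) = 1 − Φ(2.79/√1.73) = 1 − Φ(2.1212). So
  P(M_{1.73} ≥ 2.79) = 2(1 − Φ(2.1212)) ≈ 0.0339.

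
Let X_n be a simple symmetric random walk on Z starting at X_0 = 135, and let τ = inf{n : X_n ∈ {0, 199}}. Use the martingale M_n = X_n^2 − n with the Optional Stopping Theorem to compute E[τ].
E[τ] = 8640

M_n = X_n^2 − n is a martingale (since E[X_{n+1}^2 | F_n] = X_n^2 + 1). By OST (τ has finite mean in a bounded region), E[M_τ] = E[M_0] = X_0^2 − 0 = 135^2 = 18225. Also E[M_τ] = E[X_τ^2] − E[τ]. The walk exits at 0 or 199, with P(hit 199 first) = 135/199, so E[X_τ^2] = 199^2 · 135/199 + 0 = 26865. Thus E[τ] = E[X_τ^2] − E[M_τ] = 26865 − 18225 = 8640 = 135(199 − 135) = 8640.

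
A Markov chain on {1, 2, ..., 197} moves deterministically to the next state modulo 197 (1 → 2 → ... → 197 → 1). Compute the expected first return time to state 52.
E[T_52 | X_0 = 52] = 197

The chain cycles deterministically, so starting at state 52 it returns in exactly 197 steps. Equivalently, the stationary distribution is uniform π_j = 1/197 for every state j, so by Kac's formula E[T_52] = 1/π_52 = 197.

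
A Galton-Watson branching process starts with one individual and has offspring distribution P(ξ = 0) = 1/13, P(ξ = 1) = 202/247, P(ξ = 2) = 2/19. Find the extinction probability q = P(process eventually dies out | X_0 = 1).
q = 19/26

The pgf is f(s) = 1/13 + 202/247·s + 2/19·s². The extinction probability q is the smallest fixed point of f in [0, 1]. Setting s = f(s):
  2/19·s² + (202/247 − 1)·s + 1/13 = 0
  2/19·s² − (1/13 + 2/19)·s + 1/13 = 0
which factors as (s − 1)·(2/19·s − 1/13) = 0, giving roots s = 1 and s = (1/13)/(2/19) = 19/26.
Mean offspring μ = 202/247 + 2·2/19 = 254/247 > 1 (supercritical), so q < 1. The extinction probability is the smaller root: q = (1/13)/(2/19) = 19/26.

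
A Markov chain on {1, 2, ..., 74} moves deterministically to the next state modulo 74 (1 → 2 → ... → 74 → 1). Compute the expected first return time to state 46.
E[T_46 | X_0 = 46] = 74

The chain cycles deterministically, so starting at state 46 it returns in exactly 74 steps. Equivalently, the stationary distribution is uniform π_j = 1/74 for every state j, so by Kac's formula E[T_46] = 1/π_46 = 74.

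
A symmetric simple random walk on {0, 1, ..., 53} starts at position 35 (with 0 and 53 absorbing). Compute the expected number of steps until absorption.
E[τ | X_0 = 35] = 630

Let v_k = E[τ | X_0 = k]. Boundary: v_0 = v_53 = 0. Recurrence: v_k = 1 + (v_{k-1} + v_{k+1})/2 for 1 ≤ k ≤ 52. The particular solution to v_k − (v_{k-1} + v_{k+1})/2 = 1 is v_k = −k^2. Adding homogeneous solution A + B k and matching boundaries gives v_k = k (53 − k). Substituting k = 35: v_35 = 35 · 18 = 630.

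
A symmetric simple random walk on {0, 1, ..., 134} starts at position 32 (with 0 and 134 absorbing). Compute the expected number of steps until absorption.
E[τ | X_0 = 32] = 3264

Let v_k = E[τ | X_0 = k]. Boundary: v_0 = v_134 = 0. Recurrence: v_k = 1 + (v_{k-1} + v_{k+1})/2 for 1 ≤ k ≤ 133. The particular solution to v_k − (v_{k-1} + v_{k+1})/2 = 1 is v_k = −k^2. Adding homogeneous solution A + B k and matching boundaries gives v_k = k (134 − k). Substituting k = 32: v_32 = 32 · 102 = 3264.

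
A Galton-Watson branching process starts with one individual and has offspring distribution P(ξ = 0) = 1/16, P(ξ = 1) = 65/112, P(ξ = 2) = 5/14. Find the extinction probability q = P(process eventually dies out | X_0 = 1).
q = 7/40

The pgf is f(s) = 1/16 + 65/112·s + 5/14·s². The extinction probability q is the smallest fixed point of f in [0, 1]. Setting s = f(s):
  5/14·s² + (65/112 − 1)·s + 1/16 = 0
  5/14·s² − (1/16 + 5/14)·s + 1/16 = 0
which factors as (s − 1)·(5/14·s − 1/16) = 0, giving roots s = 1 and s = (1/16)/(5/14) = 7/40.
Mean offspring μ = 65/112 + 2·5/14 = 145/112 > 1 (supercritical), so q < 1. The extinction probability is the smaller root: q = (1/16)/(5/14) = 7/40.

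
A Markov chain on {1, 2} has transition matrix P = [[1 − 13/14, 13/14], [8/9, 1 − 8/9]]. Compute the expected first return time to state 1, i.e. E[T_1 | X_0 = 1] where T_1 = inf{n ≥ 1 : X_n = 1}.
E[T_1 | X_0 = 1] = 1/π_1 = 229/112

For an irreducible recurrent Markov chain with stationary distribution π, E[T_i | X_0 = i] = 1/π_i (Kac's formula). Here π_1 = (8/9)/(13/14 + 8/9) = (8/9)/(229/126) = 112/229, so E[T_1 | X_0 = 1] = 1/π_1 = (13/14 + 8/9)/(8/9) = (229/126)/(8/9) = 229/112.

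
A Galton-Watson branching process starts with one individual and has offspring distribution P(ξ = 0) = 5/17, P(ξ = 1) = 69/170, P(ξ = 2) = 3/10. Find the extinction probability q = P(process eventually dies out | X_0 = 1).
q = 50/51

The pgf is f(s) = 5/17 + 69/170·s + 3/10·s². The extinction probability q is the smallest fixed point of f in [0, 1]. Setting s = f(s):
  3/10·s² + (69/170 − 1)·s + 5/17 = 0
  3/10·s² − (5/17 + 3/10)·s + 5/17 = 0
which factors as (s − 1)·(3/10·s − 5/17) = 0, giving roots s = 1 and s = (5/17)/(3/10) = 50/51.
Mean offspring μ = 69/170 + 2·3/10 = 171/170 > 1 (supercritical), so q < 1. The extinction probability is the smaller root: q = (5/17)/(3/10) = 50/51.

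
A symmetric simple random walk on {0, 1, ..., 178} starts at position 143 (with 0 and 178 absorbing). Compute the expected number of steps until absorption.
E[τ | X_0 = 143] = 5005

Let v_k = E[τ | X_0 = k]. Boundary: v_0 = v_178 = 0. Recurrence: v_k = 1 + (v_{k-1} + v_{k+1})/2 for 1 ≤ k ≤ 177. The particular solution to v_k − (v_{k-1} + v_{k+1})/2 = 1 is v_k = −k^2. Adding homogeneous solution A + B k and matching boundaries gives v_k = k (178 − k). Substituting k = 143: v_143 = 143 · 35 = 5005.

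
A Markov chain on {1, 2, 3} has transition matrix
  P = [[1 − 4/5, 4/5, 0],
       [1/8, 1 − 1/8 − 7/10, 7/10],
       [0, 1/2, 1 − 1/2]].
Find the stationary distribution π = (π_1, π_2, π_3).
π = (25/409, 160/409, 224/409)

This is a birth-death chain on three states, which satisfies detailed balance: π_1 · P_{12} = π_2 · P_{21} and π_2 · P_{23} = π_3 · P_{32}.
From π_1 · 4/5 = π_2 · 1/8: π_2/π_1 = (4/5)/(1/8) = 32/5.
From π_2 · 7/10 = π_3 · 1/2: π_3/π_2 = (7/10)/(1/2) = 7/5.
Take π_1 proportional to 1; then unnormalized π = (1, 32/5, 224/25). Normalize by dividing by the sum 409/25:
  π = (25/409, 160/409, 224/409).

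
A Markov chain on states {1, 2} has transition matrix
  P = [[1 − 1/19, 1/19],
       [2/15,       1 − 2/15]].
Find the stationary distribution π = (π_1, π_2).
π_1 = 38/53, π_2 = 15/53

Solve πP = π with π_1 + π_2 = 1. From πP = π: π_1 · (1 − 1/19) + π_2 · 2/15 = π_1 ⇒ π_2 · 2/15 = π_1 · 1/19 ⇒ π_2/π_1 = (1/19)/(2/15) = 15/38. Together with π_1 + π_2 = 1:
  π_1 = (2/15)/(1/19 + 2/15) = (2/15)/(53/285) = 38/53,
  π_2 = (1/19)/(1/19 + 2/15) = (1/19)/(53/285) = 15/53.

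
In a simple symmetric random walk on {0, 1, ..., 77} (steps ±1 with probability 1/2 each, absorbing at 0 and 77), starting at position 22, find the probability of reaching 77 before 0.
P(hit 77 before 0) = 22/77 = 2/7

Let u_k = P(hit 77 before 0 | start at k). Then u_0 = 0, u_77 = 1, and u_k = u_{k-1}/2 + u_{k+1}/2 for 1 ≤ k ≤ 76. This harmonic recurrence is solved by u_k = k/77, giving u_22 = 22/77 = 2/7.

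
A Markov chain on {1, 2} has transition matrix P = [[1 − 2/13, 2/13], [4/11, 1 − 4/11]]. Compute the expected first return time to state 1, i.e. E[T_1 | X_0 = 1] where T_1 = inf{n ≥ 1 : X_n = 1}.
E[T_1 | X_0 = 1] = 1/π_1 = 37/26

For an irreducible recurrent Markov chain with stationary distribution π, E[T_i | X_0 = i] = 1/π_i (Kac's formula). Here π_1 = (4/11)/(2/13 + 4/11) = (4/11)/(74/143) = 26/37, so E[T_1 | X_0 = 1] = 1/π_1 = (2/13 + 4/11)/(4/11) = (74/143)/(4/11) = 37/26.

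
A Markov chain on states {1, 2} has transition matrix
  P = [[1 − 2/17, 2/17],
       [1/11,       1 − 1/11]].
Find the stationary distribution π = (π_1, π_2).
π_1 = 17/39, π_2 = 22/39

Solve πP = π with π_1 + π_2 = 1. From πP = π: π_1 · (1 − 2/17) + π_2 · 1/11 = π_1 ⇒ π_2 · 1/11 = π_1 · 2/17 ⇒ π_2/π_1 = (2/17)/(1/11) = 22/17. Together with π_1 + π_2 = 1:
  π_1 = (1/11)/(2/17 + 1/11) = (1/11)/(39/187) = 17/39,
  π_2 = (2/17)/(2/17 + 1/11) = (2/17)/(39/187) = 22/39.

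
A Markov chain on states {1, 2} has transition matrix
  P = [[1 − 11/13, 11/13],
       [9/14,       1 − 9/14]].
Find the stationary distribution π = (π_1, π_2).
π_1 = 117/271, π_2 = 154/271

Solve πP = π with π_1 + π_2 = 1. From πP = π: π_1 · (1 − 11/13) + π_2 · 9/14 = π_1 ⇒ π_2 · 9/14 = π_1 · 11/13 ⇒ π_2/π_1 = (11/13)/(9/14) = 154/117. Together with π_1 + π_2 = 1:
  π_1 = (9/14)/(11/13 + 9/14) = (9/14)/(271/182) = 117/271,
  π_2 = (11/13)/(11/13 + 9/14) = (11/13)/(271/182) = 154/271.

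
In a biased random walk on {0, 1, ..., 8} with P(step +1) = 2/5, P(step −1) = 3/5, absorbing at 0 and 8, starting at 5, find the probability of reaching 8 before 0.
P(hit 8 before 0) = (1 − (3/2)^5) / (1 − (3/2)^8) = 1688/6305

Let u_k denote P(reach 8 before 0 | start at k). Boundary: u_0 = 0, u_8 = 1. Recurrence: u_k = 2/5·u_{k+1} + 3/5·u_{k-1} for 1 ≤ k ≤ 7. Try u_k = A + B·r^k with r = q/p = (3/5)/(2/5) = 3/2. Substitution satisfies the recurrence; boundary conditions give:
  u_k = (1 − r^k) / (1 − r^N) = (1 − (3/2)^5) / (1 − (3/2)^8) = 1688/6305.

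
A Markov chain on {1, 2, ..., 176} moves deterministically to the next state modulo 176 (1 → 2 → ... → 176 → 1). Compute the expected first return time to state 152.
E[T_152 | X_0 = 152] = 176

The chain cycles deterministically, so starting at state 152 it returns in exactly 176 steps. Equivalently, the stationary distribution is uniform π_j = 1/176 for every state j, so by Kac's formula E[T_152] = 1/π_152 = 176.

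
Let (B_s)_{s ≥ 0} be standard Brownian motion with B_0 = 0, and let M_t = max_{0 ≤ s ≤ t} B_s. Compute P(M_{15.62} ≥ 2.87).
P(M_{15.62} ≥ 2.87) = 2·P(B_{15.62} ≥ 2.87) = 2(1 − Φ(2.87/√15.62)) ≈ 0.4677

By the reflection principle for Brownian motion, P(M_t ≥ a) = 2 · P(B_t ≥ a) for a ≥ 0. Since B_t ~ N(0, t), P(B_t ≥ 2.87) = 1 − Φ(2.87/√t) = 1 − Φ(2.87/√15.62) = 1 − Φ(0.7262). So
  P(M_{15.62} ≥ 2.87) = 2(1 − Φ(0.7262)) ≈ 0.4677.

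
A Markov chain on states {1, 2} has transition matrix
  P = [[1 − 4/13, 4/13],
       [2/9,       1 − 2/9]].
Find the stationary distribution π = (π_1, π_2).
π_1 = 13/31, π_2 = 18/31

Solve πP = π with π_1 + π_2 = 1. From πP = π: π_1 · (1 − 4/13) + π_2 · 2/9 = π_1 ⇒ π_2 · 2/9 = π_1 · 4/13 ⇒ π_2/π_1 = (4/13)/(2/9) = 18/13. Together with π_1 + π_2 = 1:
  π_1 = (2/9)/(4/13 + 2/9) = (2/9)/(62/117) = 13/31,
  π_2 = (4/13)/(4/13 + 2/9) = (4/13)/(62/117) = 18/31.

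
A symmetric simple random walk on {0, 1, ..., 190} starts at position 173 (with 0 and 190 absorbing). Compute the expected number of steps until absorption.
E[τ | X_0 = 173] = 2941

Let v_k = E[τ | X_0 = k]. Boundary: v_0 = v_190 = 0. Recurrence: v_k = 1 + (v_{k-1} + v_{k+1})/2 for 1 ≤ k ≤ 189. The particular solution to v_k − (v_{k-1} + v_{k+1})/2 = 1 is v_k = −k^2. Adding homogeneous solution A + B k and matching boundaries gives v_k = k (190 − k). Substituting k = 173: v_173 = 173 · 17 = 2941.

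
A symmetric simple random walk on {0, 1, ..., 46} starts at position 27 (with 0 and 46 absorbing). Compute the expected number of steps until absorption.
E[τ | X_0 = 27] = 513

Let v_k = E[τ | X_0 = k]. Boundary: v_0 = v_46 = 0. Recurrence: v_k = 1 + (v_{k-1} + v_{k+1})/2 for 1 ≤ k ≤ 45. The particular solution to v_k − (v_{k-1} + v_{k+1})/2 = 1 is v_k = −k^2. Adding homogeneous solution A + B k and matching boundaries gives v_k = k (46 − k). Substituting k = 27: v_27 = 27 · 19 = 513.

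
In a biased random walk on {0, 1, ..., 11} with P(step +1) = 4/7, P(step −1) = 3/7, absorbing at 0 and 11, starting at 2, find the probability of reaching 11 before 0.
P(hit 11 before 0) = (1 − (3/4)^2) / (1 − (3/4)^11) = 1835008/4017157

Let u_k denote P(reach 11 before 0 | start at k). Boundary: u_0 = 0, u_11 = 1. Recurrence: u_k = 4/7·u_{k+1} + 3/7·u_{k-1} for 1 ≤ k ≤ 10. Try u_k = A + B·r^k with r = q/p = (3/7)/(4/7) = 3/4. Substitution satisfies the recurrence; boundary conditions give:
  u_k = (1 − r^k) / (1 − r^N) = (1 − (3/4)^2) / (1 − (3/4)^11) = 1835008/4017157.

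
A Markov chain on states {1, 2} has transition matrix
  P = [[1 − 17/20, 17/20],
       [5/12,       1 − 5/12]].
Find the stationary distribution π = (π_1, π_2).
π_1 = 25/76, π_2 = 51/76

Solve πP = π with π_1 + π_2 = 1. From πP = π: π_1 · (1 − 17/20) + π_2 · 5/12 = π_1 ⇒ π_2 · 5/12 = π_1 · 17/20 ⇒ π_2/π_1 = (17/20)/(5/12) = 51/25. Together with π_1 + π_2 = 1:
  π_1 = (5/12)/(17/20 + 5/12) = (5/12)/(19/15) = 25/76,
  π_2 = (17/20)/(17/20 + 5/12) = (17/20)/(19/15) = 51/76.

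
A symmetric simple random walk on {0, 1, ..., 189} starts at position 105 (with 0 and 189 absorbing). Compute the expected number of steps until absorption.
E[τ | X_0 = 105] = 8820

Let v_k = E[τ | X_0 = k]. Boundary: v_0 = v_189 = 0. Recurrence: v_k = 1 + (v_{k-1} + v_{k+1})/2 for 1 ≤ k ≤ 188. The particular solution to v_k − (v_{k-1} + v_{k+1})/2 = 1 is v_k = −k^2. Adding homogeneous solution A + B k and matching boundaries gives v_k = k (189 − k). Substituting k = 105: v_105 = 105 · 84 = 8820.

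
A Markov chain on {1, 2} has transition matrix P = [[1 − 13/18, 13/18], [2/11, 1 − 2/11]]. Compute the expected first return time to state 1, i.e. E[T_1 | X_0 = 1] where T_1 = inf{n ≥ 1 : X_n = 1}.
E[T_1 | X_0 = 1] = 1/π_1 = 179/36

For an irreducible recurrent Markov chain with stationary distribution π, E[T_i | X_0 = i] = 1/π_i (Kac's formula). Here π_1 = (2/11)/(13/18 + 2/11) = (2/11)/(179/198) = 36/179, so E[T_1 | X_0 = 1] = 1/π_1 = (13/18 + 2/11)/(2/11) = (179/198)/(2/11) = 179/36.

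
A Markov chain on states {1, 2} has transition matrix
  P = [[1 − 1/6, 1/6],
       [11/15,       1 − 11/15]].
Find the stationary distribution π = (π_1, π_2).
π_1 = 22/27, π_2 = 5/27

Solve πP = π with π_1 + π_2 = 1. From πP = π: π_1 · (1 − 1/6) + π_2 · 11/15 = π_1 ⇒ π_2 · 11/15 = π_1 · 1/6 ⇒ π_2/π_1 = (1/6)/(11/15) = 5/22. Together with π_1 + π_2 = 1:
  π_1 = (11/15)/(1/6 + 11/15) = (11/15)/(9/10) = 22/27,
  π_2 = (1/6)/(1/6 + 11/15) = (1/6)/(9/10) = 5/27.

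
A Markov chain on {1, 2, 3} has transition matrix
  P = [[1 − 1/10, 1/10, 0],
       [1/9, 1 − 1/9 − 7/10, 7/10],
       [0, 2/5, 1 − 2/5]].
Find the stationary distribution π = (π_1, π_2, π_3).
π = (40/139, 36/139, 63/139)

This is a birth-death chain on three states, which satisfies detailed balance: π_1 · P_{12} = π_2 · P_{21} and π_2 · P_{23} = π_3 · P_{32}.
From π_1 · 1/10 = π_2 · 1/9: π_2/π_1 = (1/10)/(1/9) = 9/10.
From π_2 · 7/10 = π_3 · 2/5: π_3/π_2 = (7/10)/(2/5) = 7/4.
Take π_1 proportional to 1; then unnormalized π = (1, 9/10, 63/40). Normalize by dividing by the sum 139/40:
  π = (40/139, 36/139, 63/139).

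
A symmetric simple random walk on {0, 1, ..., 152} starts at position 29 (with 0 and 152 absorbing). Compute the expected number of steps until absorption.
E[τ | X_0 = 29] = 3567

Let v_k = E[τ | X_0 = k]. Boundary: v_0 = v_152 = 0. Recurrence: v_k = 1 + (v_{k-1} + v_{k+1})/2 for 1 ≤ k ≤ 151. The particular solution to v_k − (v_{k-1} + v_{k+1})/2 = 1 is v_k = −k^2. Adding homogeneous solution A + B k and matching boundaries gives v_k = k (152 − k). Substituting k = 29: v_29 = 29 · 123 = 3567.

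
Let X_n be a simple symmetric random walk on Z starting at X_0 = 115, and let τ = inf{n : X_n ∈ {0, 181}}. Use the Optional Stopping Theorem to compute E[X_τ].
E[X_τ] = 115

X_n is a martingale and τ is a bounded-mean stopping time (indeed τ is finite a.s. with bounded expectation since the walk is in a bounded region). By the OST, E[X_τ] = E[X_0] = 115. Equivalently: E[X_τ] = 181 · P(hit 181 first) + 0 · P(hit 0 first) = 181 · (115/181) = 115.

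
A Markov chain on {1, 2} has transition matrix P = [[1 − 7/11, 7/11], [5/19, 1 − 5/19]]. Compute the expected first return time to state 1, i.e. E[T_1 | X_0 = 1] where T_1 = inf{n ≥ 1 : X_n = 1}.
E[T_1 | X_0 = 1] = 1/π_1 = 188/55

For an irreducible recurrent Markov chain with stationary distribution π, E[T_i | X_0 = i] = 1/π_i (Kac's formula). Here π_1 = (5/19)/(7/11 + 5/19) = (5/19)/(188/209) = 55/188, so E[T_1 | X_0 = 1] = 1/π_1 = (7/11 + 5/19)/(5/19) = (188/209)/(5/19) = 188/55.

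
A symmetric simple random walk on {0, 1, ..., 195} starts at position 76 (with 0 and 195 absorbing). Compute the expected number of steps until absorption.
E[τ | X_0 = 76] = 9044

Let v_k = E[τ | X_0 = k]. Boundary: v_0 = v_195 = 0. Recurrence: v_k = 1 + (v_{k-1} + v_{k+1})/2 for 1 ≤ k ≤ 194. The particular solution to v_k − (v_{k-1} + v_{k+1})/2 = 1 is v_k = −k^2. Adding homogeneous solution A + B k and matching boundaries gives v_k = k (195 − k). Substituting k = 76: v_76 = 76 · 119 = 9044.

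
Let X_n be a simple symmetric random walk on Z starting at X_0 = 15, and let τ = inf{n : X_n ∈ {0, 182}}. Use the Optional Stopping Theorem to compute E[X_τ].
E[X_τ] = 15

X_n is a martingale and τ is a bounded-mean stopping time (indeed τ is finite a.s. with bounded expectation since the walk is in a bounded region). By the OST, E[X_τ] = E[X_0] = 15. Equivalently: E[X_τ] = 182 · P(hit 182 first) + 0 · P(hit 0 first) = 182 · (15/182) = 15.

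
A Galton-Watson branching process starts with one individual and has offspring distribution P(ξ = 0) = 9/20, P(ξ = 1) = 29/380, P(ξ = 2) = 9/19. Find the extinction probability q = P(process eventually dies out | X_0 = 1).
q = 19/20

The pgf is f(s) = 9/20 + 29/380·s + 9/19·s². The extinction probability q is the smallest fixed point of f in [0, 1]. Setting s = f(s):
  9/19·s² + (29/380 − 1)·s + 9/20 = 0
  9/19·s² − (9/20 + 9/19)·s + 9/20 = 0
which factors as (s − 1)·(9/19·s − 9/20) = 0, giving roots s = 1 and s = (9/20)/(9/19) = 19/20.
Mean offspring μ = 29/380 + 2·9/19 = 389/380 > 1 (supercritical), so q < 1. The extinction probability is the smaller root: q = (9/20)/(9/19) = 19/20.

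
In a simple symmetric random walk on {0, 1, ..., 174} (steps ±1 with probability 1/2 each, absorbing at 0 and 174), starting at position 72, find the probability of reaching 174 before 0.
P(hit 174 before 0) = 72/174 = 12/29

Let u_k = P(hit 174 before 0 | start at k). Then u_0 = 0, u_174 = 1, and u_k = u_{k-1}/2 + u_{k+1}/2 for 1 ≤ k ≤ 173. This harmonic recurrence is solved by u_k = k/174, giving u_72 = 72/174 = 12/29.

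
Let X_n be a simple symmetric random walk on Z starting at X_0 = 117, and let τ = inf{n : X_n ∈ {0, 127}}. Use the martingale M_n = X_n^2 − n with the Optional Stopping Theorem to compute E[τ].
E[τ] = 1170

M_n = X_n^2 − n is a martingale (since E[X_{n+1}^2 | F_n] = X_n^2 + 1). By OST (τ has finite mean in a bounded region), E[M_τ] = E[M_0] = X_0^2 − 0 = 117^2 = 13689. Also E[M_τ] = E[X_τ^2] − E[τ]. The walk exits at 0 or 127, with P(hit 127 first) = 117/127, so E[X_τ^2] = 127^2 · 117/127 + 0 = 14859. Thus E[τ] = E[X_τ^2] − E[M_τ] = 14859 − 13689 = 1170 = 117(127 − 117) = 1170.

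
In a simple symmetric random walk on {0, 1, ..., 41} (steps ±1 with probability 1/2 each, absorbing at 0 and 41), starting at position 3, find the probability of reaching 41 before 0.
P(hit 41 before 0) = 3/41

Let u_k = P(hit 41 before 0 | start at k). Then u_0 = 0, u_41 = 1, and u_k = u_{k-1}/2 + u_{k+1}/2 for 1 ≤ k ≤ 40. This harmonic recurrence is solved by u_k = k/41, giving u_3 = 3/41.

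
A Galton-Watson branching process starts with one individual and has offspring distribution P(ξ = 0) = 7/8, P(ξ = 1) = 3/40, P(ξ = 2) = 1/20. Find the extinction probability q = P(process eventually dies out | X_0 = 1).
q = 1

Mean offspring μ = 0·7/8 + 1·3/40 + 2·1/20 = 7/40 ≤ 1. For μ ≤ 1 with offspring not concentrated at 1, the Galton-Watson process goes extinct almost surely, so q = 1.
(Algebraic check: The pgf is f(s) = 7/8 + 3/40·s + 1/20·s². The extinction probability q is the smallest fixed point of f in [0, 1]. Setting s = f(s):
  1/20·s² + (3/40 − 1)·s + 7/8 = 0
  1/20·s² − (7/8 + 1/20)·s + 7/8 = 0
which factors as (s − 1)·(1/20·s − 7/8) = 0, giving roots s = 1 and s = (7/8)/(1/20) = 35/2. Since 35/2 ≥ 1, the smallest root in [0, 1] is s = 1.)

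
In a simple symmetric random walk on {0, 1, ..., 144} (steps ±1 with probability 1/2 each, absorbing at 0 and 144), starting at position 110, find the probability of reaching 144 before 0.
P(hit 144 before 0) = 110/144 = 55/72

Let u_k = P(hit 144 before 0 | start at k). Then u_0 = 0, u_144 = 1, and u_k = u_{k-1}/2 + u_{k+1}/2 for 1 ≤ k ≤ 143. This harmonic recurrence is solved by u_k = k/144, giving u_110 = 110/144 = 55/72.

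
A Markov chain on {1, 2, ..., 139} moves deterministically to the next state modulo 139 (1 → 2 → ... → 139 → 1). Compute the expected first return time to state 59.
E[T_59 | X_0 = 59] = 139

The chain cycles deterministically, so starting at state 59 it returns in exactly 139 steps. Equivalently, the stationary distribution is uniform π_j = 1/139 for every state j, so by Kac's formula E[T_59] = 1/π_59 = 139.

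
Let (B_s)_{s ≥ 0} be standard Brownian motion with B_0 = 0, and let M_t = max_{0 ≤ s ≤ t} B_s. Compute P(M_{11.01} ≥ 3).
P(M_{11.01} ≥ 3) = 2·P(B_{11.01} ≥ 3) = 2(1 − Φ(3/√11.01)) ≈ 0.3659

By the reflection principle for Brownian motion, P(M_t ≥ a) = 2 · P(B_t ≥ a) for a ≥ 0. Since B_t ~ N(0, t), P(B_t ≥ 3) = 1 − Φ(3/√t) = 1 − Φ(3/√11.01) = 1 − Φ(0.9041). So
  P(M_{11.01} ≥ 3) = 2(1 − Φ(0.9041)) ≈ 0.3659.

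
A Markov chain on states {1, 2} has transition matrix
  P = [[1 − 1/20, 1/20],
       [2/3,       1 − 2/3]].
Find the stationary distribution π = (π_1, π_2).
π_1 = 40/43, π_2 = 3/43

Solve πP = π with π_1 + π_2 = 1. From πP = π: π_1 · (1 − 1/20) + π_2 · 2/3 = π_1 ⇒ π_2 · 2/3 = π_1 · 1/20 ⇒ π_2/π_1 = (1/20)/(2/3) = 3/40. Together with π_1 + π_2 = 1:
  π_1 = (2/3)/(1/20 + 2/3) = (2/3)/(43/60) = 40/43,
  π_2 = (1/20)/(1/20 + 2/3) = (1/20)/(43/60) = 3/43.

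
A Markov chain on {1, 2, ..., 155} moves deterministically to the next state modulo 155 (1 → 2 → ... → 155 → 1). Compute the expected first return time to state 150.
E[T_150 | X_0 = 150] = 155

The chain cycles deterministically, so starting at state 150 it returns in exactly 155 steps. Equivalently, the stationary distribution is uniform π_j = 1/155 for every state j, so by Kac's formula E[T_150] = 1/π_150 = 155.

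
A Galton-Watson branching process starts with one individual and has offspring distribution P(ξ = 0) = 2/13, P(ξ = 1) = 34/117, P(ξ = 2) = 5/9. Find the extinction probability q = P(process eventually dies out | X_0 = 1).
q = 18/65

The pgf is f(s) = 2/13 + 34/117·s + 5/9·s². The extinction probability q is the smallest fixed point of f in [0, 1]. Setting s = f(s):
  5/9·s² + (34/117 − 1)·s + 2/13 = 0
  5/9·s² − (2/13 + 5/9)·s + 2/13 = 0
which factors as (s − 1)·(5/9·s − 2/13) = 0, giving roots s = 1 and s = (2/13)/(5/9) = 18/65.
Mean offspring μ = 34/117 + 2·5/9 = 164/117 > 1 (supercritical), so q < 1. The extinction probability is the smaller root: q = (2/13)/(5/9) = 18/65.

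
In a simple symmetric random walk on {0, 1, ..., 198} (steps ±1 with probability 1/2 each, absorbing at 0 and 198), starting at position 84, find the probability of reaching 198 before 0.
P(hit 198 before 0) = 84/198 = 14/33

Let u_k = P(hit 198 before 0 | start at k). Then u_0 = 0, u_198 = 1, and u_k = u_{k-1}/2 + u_{k+1}/2 for 1 ≤ k ≤ 197. This harmonic recurrence is solved by u_k = k/198, giving u_84 = 84/198 = 14/33.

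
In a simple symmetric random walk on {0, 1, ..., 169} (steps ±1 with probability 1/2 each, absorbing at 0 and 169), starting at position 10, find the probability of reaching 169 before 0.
P(hit 169 before 0) = 10/169

Let u_k = P(hit 169 before 0 | start at k). Then u_0 = 0, u_169 = 1, and u_k = u_{k-1}/2 + u_{k+1}/2 for 1 ≤ k ≤ 168. This harmonic recurrence is solved by u_k = k/169, giving u_10 = 10/169.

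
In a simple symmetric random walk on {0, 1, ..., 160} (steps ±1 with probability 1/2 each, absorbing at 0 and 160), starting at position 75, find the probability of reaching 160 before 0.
P(hit 160 before 0) = 75/160 = 15/32

Let u_k = P(hit 160 before 0 | start at k). Then u_0 = 0, u_160 = 1, and u_k = u_{k-1}/2 + u_{k+1}/2 for 1 ≤ k ≤ 159. This harmonic recurrence is solved by u_k = k/160, giving u_75 = 75/160 = 15/32.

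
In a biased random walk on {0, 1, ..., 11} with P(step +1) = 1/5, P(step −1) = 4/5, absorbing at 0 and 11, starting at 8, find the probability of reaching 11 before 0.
P(hit 11 before 0) = (1 − (4)^8) / (1 − (4)^11) = 21845/1398101

Let u_k denote P(reach 11 before 0 | start at k). Boundary: u_0 = 0, u_11 = 1. Recurrence: u_k = 1/5·u_{k+1} + 4/5·u_{k-1} for 1 ≤ k ≤ 10. Try u_k = A + B·r^k with r = q/p = (4/5)/(1/5) = 4. Substitution satisfies the recurrence; boundary conditions give:
  u_k = (1 − r^k) / (1 − r^N) = (1 − (4)^8) / (1 − (4)^11) = 21845/1398101.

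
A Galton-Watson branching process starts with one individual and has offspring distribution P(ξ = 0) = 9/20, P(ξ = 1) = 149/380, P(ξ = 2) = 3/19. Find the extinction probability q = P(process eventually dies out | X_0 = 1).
q = 1

Mean offspring μ = 0·9/20 + 1·149/380 + 2·3/19 = 269/380 ≤ 1. For μ ≤ 1 with offspring not concentrated at 1, the Galton-Watson process goes extinct almost surely, so q = 1.
(Algebraic check: The pgf is f(s) = 9/20 + 149/380·s + 3/19·s². The extinction probability q is the smallest fixed point of f in [0, 1]. Setting s = f(s):
  3/19·s² + (149/380 − 1)·s + 9/20 = 0
  3/19·s² − (9/20 + 3/19)·s + 9/20 = 0
which factors as (s − 1)·(3/19·s − 9/20) = 0, giving roots s = 1 and s = (9/20)/(3/19) = 57/20. Since 57/20 ≥ 1, the smallest root in [0, 1] is s = 1.)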